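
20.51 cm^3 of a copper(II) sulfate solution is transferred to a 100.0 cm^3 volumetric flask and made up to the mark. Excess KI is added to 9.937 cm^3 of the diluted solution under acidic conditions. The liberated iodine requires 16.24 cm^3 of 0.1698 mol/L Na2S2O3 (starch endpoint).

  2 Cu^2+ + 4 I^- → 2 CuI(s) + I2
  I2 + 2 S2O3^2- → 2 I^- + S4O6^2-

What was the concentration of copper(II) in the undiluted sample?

n(S2O3^2-) = 0.01624 × 0.1698 = 2.758 × 10^-3 mol
n(I2) = n(S2O3^2-)/2 = 1.379 × 10^-3 mol
From the 2:1 ratio, n(Cu2+) in the aliquot = 2/1 × 1.379 × 10^-3 = 2.758 × 10^-3 mol
[Cu2+]_dilute = 2.758 × 10^-3 / 0.009937 = 0.2775 mol/L
[Cu2+]_original = 0.2775 × 100.0/20.51 = 1.353 mol/L

1.353 mol/L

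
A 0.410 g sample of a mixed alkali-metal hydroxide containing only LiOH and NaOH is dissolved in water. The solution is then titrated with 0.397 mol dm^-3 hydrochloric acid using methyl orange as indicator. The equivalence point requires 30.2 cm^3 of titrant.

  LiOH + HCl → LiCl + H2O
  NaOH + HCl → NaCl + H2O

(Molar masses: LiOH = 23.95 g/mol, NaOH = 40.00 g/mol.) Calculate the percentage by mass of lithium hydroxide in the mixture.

n(HCl) = 0.0302 × 0.397 = 0.0120 mol
Let x = n(LiOH), y = n(NaOH).
Titrant: 1x + 1y = 0.0120;  mass: 23.95x + 40.00y = 0.410
Solving, x = 4.33 × 10^-3 mol, y = 7.65 × 10^-3 mol
mass of LiOH = 4.33 × 10^-3 × 23.95 = 0.104 g
% LiOH = 0.104 / 0.410 × 100 = 25.3 %

25.3 %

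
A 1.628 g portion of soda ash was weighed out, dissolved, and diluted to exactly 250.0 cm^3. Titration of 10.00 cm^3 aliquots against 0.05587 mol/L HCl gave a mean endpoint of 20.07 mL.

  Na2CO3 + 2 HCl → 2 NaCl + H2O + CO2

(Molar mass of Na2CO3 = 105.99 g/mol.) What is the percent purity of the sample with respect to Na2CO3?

n(HCl) per titration = 0.02007 × 0.05587 = 1.121 × 10^-3 mol
From the 1:2 ratio, n(Na2CO3) in each aliquot = 1/2 × 1.121 × 10^-3 = 5.607 × 10^-4 mol
n(Na2CO3) in the whole flask = 5.607 × 10^-4 × 250.0/10.00 = 0.01402 mol
mass of Na2CO3 = 0.01402 × 105.99 = 1.486 g
% Na2CO3 = 1.486 / 1.628 × 100 = 91.25 %

91.25 %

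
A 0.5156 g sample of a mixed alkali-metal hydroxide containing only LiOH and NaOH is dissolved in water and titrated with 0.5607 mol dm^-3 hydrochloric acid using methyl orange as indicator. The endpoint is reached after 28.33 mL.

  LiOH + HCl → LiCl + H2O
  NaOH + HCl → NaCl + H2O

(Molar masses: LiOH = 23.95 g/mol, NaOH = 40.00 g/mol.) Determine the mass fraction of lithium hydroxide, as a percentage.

n(HCl) = 0.02833 × 0.5607 = 0.01588 mol
Let x = n(LiOH), y = n(NaOH).
Titrant: 1x + 1y = 0.01588;  mass: 23.95x + 40.00y = 0.5156
Solving, x = 7.463 × 10^-3 mol, y = 8.421 × 10^-3 mol
mass of LiOH = 7.463 × 10^-3 × 23.95 = 0.1787 g
% LiOH = 0.1787 / 0.5156 × 100 = 34.67 %

34.67 %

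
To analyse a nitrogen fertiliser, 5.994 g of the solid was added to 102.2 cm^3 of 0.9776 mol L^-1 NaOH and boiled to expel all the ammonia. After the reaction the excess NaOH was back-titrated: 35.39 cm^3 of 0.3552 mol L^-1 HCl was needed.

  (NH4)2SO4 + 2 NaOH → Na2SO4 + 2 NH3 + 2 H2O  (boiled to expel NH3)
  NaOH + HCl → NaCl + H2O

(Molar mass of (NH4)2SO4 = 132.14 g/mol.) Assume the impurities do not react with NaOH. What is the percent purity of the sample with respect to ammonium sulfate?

n(NaOH) added = 0.1022 × 0.9776 = 0.09991 mol
n(HCl) used in back-titration = 0.03539 × 0.3552 = 0.01257 mol
n(NaOH) left over = 0.01257 mol (1:1 ratio)
n(NaOH) consumed by analyte = 0.09991 − 0.01257 = 0.08734 mol
From the 1:2 ratio, n((NH4)2SO4) = 1/2 × 0.08734 = 0.04367 mol
mass of (NH4)2SO4 = 0.04367 × 132.14 = 5.771 g
% (NH4)2SO4 = 5.771 / 5.994 × 100 = 96.27 %

96.27 %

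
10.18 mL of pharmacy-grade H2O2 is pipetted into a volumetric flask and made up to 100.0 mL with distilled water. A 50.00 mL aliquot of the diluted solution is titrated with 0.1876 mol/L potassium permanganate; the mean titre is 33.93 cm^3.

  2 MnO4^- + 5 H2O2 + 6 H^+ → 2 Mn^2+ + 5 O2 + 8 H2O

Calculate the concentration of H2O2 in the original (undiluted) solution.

n(KMnO4) = 0.03393 × 0.1876 = 6.365 × 10^-3 mol
From the 5:2 ratio, n(H2O2) in the aliquot = 5/2 × 6.365 × 10^-3 = 0.01591 mol
[H2O2]_dilute = 0.01591 / 0.05000 = 0.3183 mol/L
Dilution factor = 100.0 / 10.18 = 9.823
[H2O2]_stock = 0.3183 × 9.823 = 3.126 mol/L

3.126 mol/L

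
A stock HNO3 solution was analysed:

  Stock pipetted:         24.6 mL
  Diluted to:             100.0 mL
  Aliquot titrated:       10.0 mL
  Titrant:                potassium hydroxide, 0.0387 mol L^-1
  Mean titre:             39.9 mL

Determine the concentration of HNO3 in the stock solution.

HNO3 + KOH → KNO3 + H2O
n(KOH) = 0.0399 × 0.0387 = 1.54 × 10^-3 mol
n(HNO3) in the aliquot = 1.54 × 10^-3 mol (1:1 ratio)
[HNO3]_dilute = 1.54 × 10^-3 / 0.0100 = 0.154 mol/L
Dilution factor = 100.0 / 24.6 = 4.065
[HNO3]_stock = 0.154 × 4.065 = 0.628 mol/L

0.628 mol/L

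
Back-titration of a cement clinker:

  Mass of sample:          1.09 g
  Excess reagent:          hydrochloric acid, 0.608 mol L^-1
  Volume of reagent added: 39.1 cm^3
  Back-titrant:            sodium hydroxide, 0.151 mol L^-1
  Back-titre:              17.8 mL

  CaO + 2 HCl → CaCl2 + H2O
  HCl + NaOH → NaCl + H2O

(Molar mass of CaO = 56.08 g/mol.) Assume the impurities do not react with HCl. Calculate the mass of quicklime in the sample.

n(HCl) added = 0.0391 × 0.608 = 0.0238 mol
n(NaOH) used in back-titration = 0.0178 × 0.151 = 2.69 × 10^-3 mol
n(HCl) left over = 2.69 × 10^-3 mol (1:1 ratio)
n(HCl) consumed by analyte = 0.0238 − 2.69 × 10^-3 = 0.0211 mol
From the 1:2 ratio, n(CaO) = 1/2 × 0.0211 = 0.0105 mol
mass of CaO = 0.0105 × 56.08 = 0.591 g

0.591 g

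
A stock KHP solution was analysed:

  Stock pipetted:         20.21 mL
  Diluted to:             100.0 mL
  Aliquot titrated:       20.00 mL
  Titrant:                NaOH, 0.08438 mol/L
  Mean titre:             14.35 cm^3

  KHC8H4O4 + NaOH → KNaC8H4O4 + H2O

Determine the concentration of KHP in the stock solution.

n(NaOH) = 0.01435 × 0.08438 = 1.211 × 10^-3 mol
n(KHC8H4O4) in the aliquot = 1.211 × 10^-3 mol (1:1 ratio)
[KHC8H4O4]_dilute = 1.211 × 10^-3 / 0.02000 = 0.06054 mol/L
Dilution factor = 100.0 / 20.21 = 4.948
[KHC8H4O4]_stock = 0.06054 × 4.948 = 0.2996 mol/L

0.2996 mol/L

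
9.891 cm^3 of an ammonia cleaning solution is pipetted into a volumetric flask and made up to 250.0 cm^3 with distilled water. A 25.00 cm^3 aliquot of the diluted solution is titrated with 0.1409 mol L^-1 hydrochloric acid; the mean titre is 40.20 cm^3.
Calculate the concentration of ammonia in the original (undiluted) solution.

NH3 + HCl → NH4Cl
n(HCl) = 0.04020 × 0.1409 = 5.664 × 10^-3 mol
n(NH3) in the aliquot = 5.664 × 10^-3 mol (1:1 ratio)
[NH3]_dilute = 5.664 × 10^-3 / 0.02500 = 0.2266 mol/L
Dilution factor = 250.0 / 9.891 = 25.28
[NH3]_stock = 0.2266 × 25.28 = 5.727 mol/L

5.727 mol/L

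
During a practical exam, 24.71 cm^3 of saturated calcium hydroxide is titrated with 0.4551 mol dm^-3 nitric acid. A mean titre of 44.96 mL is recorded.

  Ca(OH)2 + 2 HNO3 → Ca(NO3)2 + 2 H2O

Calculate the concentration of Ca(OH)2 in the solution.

0.4140 mol/L

n(HNO3) = 0.04496 L × 0.4551 mol/L = 0.02046 mol
From the 1:2 mole ratio, n(Ca(OH)2) = 1/2 × 0.02046 = 0.01023 mol
[Ca(OH)2] = 0.01023 mol / 0.02471 L = 0.4140 mol/L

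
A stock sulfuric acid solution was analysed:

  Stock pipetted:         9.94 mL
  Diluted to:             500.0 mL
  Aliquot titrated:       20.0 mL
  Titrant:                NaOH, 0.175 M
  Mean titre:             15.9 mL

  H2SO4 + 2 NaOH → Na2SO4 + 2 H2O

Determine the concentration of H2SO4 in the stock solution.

3.50 M

n(NaOH) = 0.0159 × 0.175 = 2.78 × 10^-3 mol
From the 1:2 ratio, n(H2SO4) in the aliquot = 1/2 × 2.78 × 10^-3 = 1.39 × 10^-3 mol
[H2SO4]_dilute = 1.39 × 10^-3 / 0.0200 = 0.0696 mol/L
Dilution factor = 500.0 / 9.94 = 50.30
[H2SO4]_stock = 0.0696 × 50.30 = 3.50 mol/L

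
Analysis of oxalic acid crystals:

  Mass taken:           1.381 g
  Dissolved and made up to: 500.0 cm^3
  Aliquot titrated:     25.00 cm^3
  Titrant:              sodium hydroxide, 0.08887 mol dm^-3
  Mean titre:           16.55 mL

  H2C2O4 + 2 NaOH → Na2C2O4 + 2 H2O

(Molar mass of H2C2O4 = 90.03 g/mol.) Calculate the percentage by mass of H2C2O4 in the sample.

95.88 %

n(NaOH) per titration = 0.01655 × 0.08887 = 1.471 × 10^-3 mol
From the 1:2 ratio, n(H2C2O4) in each aliquot = 1/2 × 1.471 × 10^-3 = 7.354 × 10^-4 mol
n(H2C2O4) in the whole flask = 7.354 × 10^-4 × 500.0/25.00 = 0.01471 mol
mass of H2C2O4 = 0.01471 × 90.03 = 1.324 g
% H2C2O4 = 1.324 / 1.381 × 100 = 95.88 %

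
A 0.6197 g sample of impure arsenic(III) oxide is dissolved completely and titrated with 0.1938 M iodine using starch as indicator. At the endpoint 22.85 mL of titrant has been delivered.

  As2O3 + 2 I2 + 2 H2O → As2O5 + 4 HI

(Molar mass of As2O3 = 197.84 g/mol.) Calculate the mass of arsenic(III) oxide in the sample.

0.4381 g

n(I2) = 0.02285 L × 0.1938 mol/L = 4.428 × 10^-3 mol
From the 1:2 ratio, n(As2O3) = 1/2 × 4.428 × 10^-3 = 2.214 × 10^-3 mol
mass of As2O3 = 2.214 × 10^-3 × 197.84 g/mol = 0.4381 g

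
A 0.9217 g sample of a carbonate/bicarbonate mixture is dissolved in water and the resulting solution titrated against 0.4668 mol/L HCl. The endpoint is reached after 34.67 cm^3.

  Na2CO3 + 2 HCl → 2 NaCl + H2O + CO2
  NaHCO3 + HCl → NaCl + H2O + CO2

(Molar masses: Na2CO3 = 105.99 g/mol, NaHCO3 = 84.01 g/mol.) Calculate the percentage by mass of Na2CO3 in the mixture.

n(HCl) = 0.03467 × 0.4668 = 0.01618 mol
Let x = n(Na2CO3), y = n(NaHCO3).
Titrant: 2x + 1y = 0.01618;  mass: 105.99x + 84.01y = 0.9217
Solving, x = 7.060 × 10^-3 mol, y = 2.065 × 10^-3 mol
mass of Na2CO3 = 7.060 × 10^-3 × 105.99 = 0.7483 g
% Na2CO3 = 0.7483 / 0.9217 × 100 = 81.18 %

81.18 %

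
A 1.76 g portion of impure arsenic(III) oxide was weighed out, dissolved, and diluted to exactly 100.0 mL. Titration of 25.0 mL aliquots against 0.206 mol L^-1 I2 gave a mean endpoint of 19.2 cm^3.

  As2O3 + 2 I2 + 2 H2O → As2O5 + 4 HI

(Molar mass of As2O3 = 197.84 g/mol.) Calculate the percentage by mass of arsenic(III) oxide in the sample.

88.9 %

n(I2) per titration = 0.0192 × 0.206 = 3.96 × 10^-3 mol
From the 1:2 ratio, n(As2O3) in each aliquot = 1/2 × 3.96 × 10^-3 = 1.98 × 10^-3 mol
n(As2O3) in the whole flask = 1.98 × 10^-3 × 100.0/25.0 = 7.91 × 10^-3 mol
mass of As2O3 = 7.91 × 10^-3 × 197.84 = 1.56 g
% As2O3 = 1.56 / 1.76 × 100 = 88.9 %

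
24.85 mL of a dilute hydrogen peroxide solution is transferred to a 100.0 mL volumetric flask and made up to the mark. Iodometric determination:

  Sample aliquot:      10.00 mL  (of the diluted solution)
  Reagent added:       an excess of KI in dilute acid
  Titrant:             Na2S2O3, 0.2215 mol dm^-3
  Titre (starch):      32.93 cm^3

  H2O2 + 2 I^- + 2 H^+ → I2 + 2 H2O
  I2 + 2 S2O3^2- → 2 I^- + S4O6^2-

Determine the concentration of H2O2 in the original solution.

1.468 mol/L

n(S2O3^2-) = 0.03293 × 0.2215 = 7.294 × 10^-3 mol
n(I2) = n(S2O3^2-)/2 = 3.647 × 10^-3 mol
n(H2O2) in the aliquot = 3.647 × 10^-3 mol (1:1 ratio)
[H2O2]_dilute = 3.647 × 10^-3 / 0.01000 = 0.3647 mol/L
[H2O2]_original = 0.3647 × 100.0/24.85 = 1.468 mol/L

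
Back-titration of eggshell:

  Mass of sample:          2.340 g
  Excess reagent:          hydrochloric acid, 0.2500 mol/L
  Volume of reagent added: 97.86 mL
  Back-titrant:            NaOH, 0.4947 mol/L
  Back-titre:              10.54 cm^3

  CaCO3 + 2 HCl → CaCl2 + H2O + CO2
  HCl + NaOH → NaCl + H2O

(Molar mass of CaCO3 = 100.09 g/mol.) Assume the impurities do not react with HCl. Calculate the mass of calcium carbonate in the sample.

n(HCl) added = 0.09786 × 0.2500 = 0.02447 mol
n(NaOH) used in back-titration = 0.01054 × 0.4947 = 5.214 × 10^-3 mol
n(HCl) left over = 5.214 × 10^-3 mol (1:1 ratio)
n(HCl) consumed by analyte = 0.02447 − 5.214 × 10^-3 = 0.01925 mol
From the 1:2 ratio, n(CaCO3) = 1/2 × 0.01925 = 9.625 × 10^-3 mol
mass of CaCO3 = 9.625 × 10^-3 × 100.09 = 0.9634 g

0.9634 g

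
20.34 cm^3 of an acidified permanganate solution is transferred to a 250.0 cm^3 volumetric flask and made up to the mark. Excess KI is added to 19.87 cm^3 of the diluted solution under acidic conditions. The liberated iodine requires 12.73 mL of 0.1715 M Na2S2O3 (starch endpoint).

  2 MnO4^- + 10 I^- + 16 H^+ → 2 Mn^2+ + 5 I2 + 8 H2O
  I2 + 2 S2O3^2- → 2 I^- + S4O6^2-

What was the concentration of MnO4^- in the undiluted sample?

n(S2O3^2-) = 0.01273 × 0.1715 = 2.183 × 10^-3 mol
n(I2) = n(S2O3^2-)/2 = 1.092 × 10^-3 mol
From the 2:5 ratio, n(MnO4^-) in the aliquot = 2/5 × 1.092 × 10^-3 = 4.366 × 10^-4 mol
[MnO4^-]_dilute = 4.366 × 10^-4 / 0.01987 = 0.02197 mol/L
[MnO4^-]_original = 0.02197 × 250.0/20.34 = 0.2701 mol/L

0.2701 M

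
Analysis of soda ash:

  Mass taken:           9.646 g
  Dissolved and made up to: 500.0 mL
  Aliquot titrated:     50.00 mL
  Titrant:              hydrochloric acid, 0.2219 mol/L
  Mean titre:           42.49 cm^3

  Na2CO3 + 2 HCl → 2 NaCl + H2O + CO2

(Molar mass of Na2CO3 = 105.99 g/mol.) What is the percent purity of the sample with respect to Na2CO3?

51.80 %

n(HCl) per titration = 0.04249 × 0.2219 = 9.429 × 10^-3 mol
From the 1:2 ratio, n(Na2CO3) in each aliquot = 1/2 × 9.429 × 10^-3 = 4.714 × 10^-3 mol
n(Na2CO3) in the whole flask = 4.714 × 10^-3 × 500.0/50.00 = 0.04714 mol
mass of Na2CO3 = 0.04714 × 105.99 = 4.997 g
% Na2CO3 = 4.997 / 9.646 × 100 = 51.80 %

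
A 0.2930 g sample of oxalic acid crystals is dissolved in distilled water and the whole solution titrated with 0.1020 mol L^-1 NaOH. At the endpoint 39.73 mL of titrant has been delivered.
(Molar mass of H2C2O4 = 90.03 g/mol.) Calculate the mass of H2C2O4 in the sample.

0.1824 g

H2C2O4 + 2 NaOH → Na2C2O4 + 2 H2O
n(NaOH) = 0.03973 L × 0.1020 mol/L = 4.052 × 10^-3 mol
From the 1:2 ratio, n(H2C2O4) = 1/2 × 4.052 × 10^-3 = 2.026 × 10^-3 mol
mass of H2C2O4 = 2.026 × 10^-3 × 90.03 g/mol = 0.1824 g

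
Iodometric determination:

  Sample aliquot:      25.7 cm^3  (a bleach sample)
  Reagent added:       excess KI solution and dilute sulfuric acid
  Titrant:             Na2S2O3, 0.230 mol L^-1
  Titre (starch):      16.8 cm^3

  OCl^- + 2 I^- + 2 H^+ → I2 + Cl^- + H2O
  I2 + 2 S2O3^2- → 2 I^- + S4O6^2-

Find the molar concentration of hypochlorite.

n(S2O3^2-) = 0.0168 × 0.230 = 3.86 × 10^-3 mol
n(I2) = n(S2O3^2-)/2 = 1.93 × 10^-3 mol
n(OCl^-) in the aliquot = 1.93 × 10^-3 mol (1:1 ratio)
[OCl^-] = 1.93 × 10^-3 / 0.0257 = 0.0752 mol/L

0.0752 mol/L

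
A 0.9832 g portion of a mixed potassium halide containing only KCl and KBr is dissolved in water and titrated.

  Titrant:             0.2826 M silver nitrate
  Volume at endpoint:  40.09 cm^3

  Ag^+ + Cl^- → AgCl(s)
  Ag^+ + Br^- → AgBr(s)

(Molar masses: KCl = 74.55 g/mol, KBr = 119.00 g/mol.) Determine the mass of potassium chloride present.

0.6122 g

n(AgNO3) = 0.04009 × 0.2826 = 0.01133 mol
Let x = n(KCl), y = n(KBr).
Titrant: 1x + 1y = 0.01133;  mass: 74.55x + 119.00y = 0.9832
Solving, x = 8.212 × 10^-3 mol, y = 3.118 × 10^-3 mol
mass of KCl = 8.212 × 10^-3 × 74.55 = 0.6122 g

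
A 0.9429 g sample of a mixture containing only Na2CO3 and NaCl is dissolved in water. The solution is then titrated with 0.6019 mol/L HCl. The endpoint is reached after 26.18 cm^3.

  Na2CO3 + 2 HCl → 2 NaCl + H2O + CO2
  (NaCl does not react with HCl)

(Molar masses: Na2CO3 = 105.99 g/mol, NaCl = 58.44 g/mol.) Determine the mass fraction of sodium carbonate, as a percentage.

n(HCl) = 0.02618 × 0.6019 = 0.01576 mol
Let x = n(Na2CO3), y = n(NaCl).
Titrant: 2x = 0.01576;  mass: 105.99x + 58.44y = 0.9429
Solving, x = 7.879 × 10^-3 mol, y = 1.845 × 10^-3 mol
mass of Na2CO3 = 7.879 × 10^-3 × 105.99 = 0.8351 g
% Na2CO3 = 0.8351 / 0.9429 × 100 = 88.57 %

88.57 %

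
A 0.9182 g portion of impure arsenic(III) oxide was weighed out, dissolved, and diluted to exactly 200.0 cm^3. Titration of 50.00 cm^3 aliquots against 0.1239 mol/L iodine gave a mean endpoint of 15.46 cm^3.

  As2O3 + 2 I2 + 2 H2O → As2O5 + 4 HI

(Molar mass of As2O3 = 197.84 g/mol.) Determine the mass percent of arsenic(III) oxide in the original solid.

n(I2) per titration = 0.01546 × 0.1239 = 1.915 × 10^-3 mol
From the 1:2 ratio, n(As2O3) in each aliquot = 1/2 × 1.915 × 10^-3 = 9.577 × 10^-4 mol
n(As2O3) in the whole flask = 9.577 × 10^-4 × 200.0/50.00 = 3.831 × 10^-3 mol
mass of As2O3 = 3.831 × 10^-3 × 197.84 = 0.7579 g
% As2O3 = 0.7579 / 0.9182 × 100 = 82.54 %

82.54 %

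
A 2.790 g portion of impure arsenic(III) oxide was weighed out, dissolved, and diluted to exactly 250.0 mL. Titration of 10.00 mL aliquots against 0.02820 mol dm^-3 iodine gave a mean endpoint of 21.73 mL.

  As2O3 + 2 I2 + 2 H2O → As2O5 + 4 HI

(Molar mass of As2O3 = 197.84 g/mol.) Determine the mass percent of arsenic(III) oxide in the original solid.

n(I2) per titration = 0.02173 × 0.02820 = 6.128 × 10^-4 mol
From the 1:2 ratio, n(As2O3) in each aliquot = 1/2 × 6.128 × 10^-4 = 3.064 × 10^-4 mol
n(As2O3) in the whole flask = 3.064 × 10^-4 × 250.0/10.00 = 7.660 × 10^-3 mol
mass of As2O3 = 7.660 × 10^-3 × 197.84 = 1.515 g
% As2O3 = 1.515 / 2.790 × 100 = 54.32 %

54.32 %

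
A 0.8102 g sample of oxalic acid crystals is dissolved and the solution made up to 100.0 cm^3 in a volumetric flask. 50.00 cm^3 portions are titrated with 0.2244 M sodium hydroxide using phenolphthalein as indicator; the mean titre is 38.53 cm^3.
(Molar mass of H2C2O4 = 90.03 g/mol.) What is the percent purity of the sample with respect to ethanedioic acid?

96.08 %

H2C2O4 + 2 NaOH → Na2C2O4 + 2 H2O
n(NaOH) per titration = 0.03853 × 0.2244 = 8.646 × 10^-3 mol
From the 1:2 ratio, n(H2C2O4) in each aliquot = 1/2 × 8.646 × 10^-3 = 4.323 × 10^-3 mol
n(H2C2O4) in the whole flask = 4.323 × 10^-3 × 100.0/50.00 = 8.646 × 10^-3 mol
mass of H2C2O4 = 8.646 × 10^-3 × 90.03 = 0.7784 g
% H2C2O4 = 0.7784 / 0.8102 × 100 = 96.08 %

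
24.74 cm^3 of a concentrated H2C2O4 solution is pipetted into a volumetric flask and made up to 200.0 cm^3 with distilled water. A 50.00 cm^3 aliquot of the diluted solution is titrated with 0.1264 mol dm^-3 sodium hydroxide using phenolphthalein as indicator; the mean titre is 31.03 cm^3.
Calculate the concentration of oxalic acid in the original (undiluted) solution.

H2C2O4 + 2 NaOH → Na2C2O4 + 2 H2O
n(NaOH) = 0.03103 × 0.1264 = 3.922 × 10^-3 mol
From the 1:2 ratio, n(H2C2O4) in the aliquot = 1/2 × 3.922 × 10^-3 = 1.961 × 10^-3 mol
[H2C2O4]_dilute = 1.961 × 10^-3 / 0.05000 = 0.03922 mol/L
Dilution factor = 200.0 / 24.74 = 8.084
[H2C2O4]_stock = 0.03922 × 8.084 = 0.3171 mol/L

0.3171 mol/L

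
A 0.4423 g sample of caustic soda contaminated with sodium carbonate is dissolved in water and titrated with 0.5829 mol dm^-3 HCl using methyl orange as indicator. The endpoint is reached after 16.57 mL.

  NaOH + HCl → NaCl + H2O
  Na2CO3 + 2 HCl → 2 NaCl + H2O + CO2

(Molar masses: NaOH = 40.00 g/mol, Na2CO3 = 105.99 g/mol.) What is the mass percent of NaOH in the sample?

n(HCl) = 0.01657 × 0.5829 = 9.659 × 10^-3 mol
Let x = n(NaOH), y = n(Na2CO3).
Titrant: 1x + 2y = 9.659 × 10^-3;  mass: 40.00x + 105.99y = 0.4423
Solving, x = 5.353 × 10^-3 mol, y = 2.153 × 10^-3 mol
mass of NaOH = 5.353 × 10^-3 × 40.00 = 0.2141 g
% NaOH = 0.2141 / 0.4423 × 100 = 48.41 %

48.41 %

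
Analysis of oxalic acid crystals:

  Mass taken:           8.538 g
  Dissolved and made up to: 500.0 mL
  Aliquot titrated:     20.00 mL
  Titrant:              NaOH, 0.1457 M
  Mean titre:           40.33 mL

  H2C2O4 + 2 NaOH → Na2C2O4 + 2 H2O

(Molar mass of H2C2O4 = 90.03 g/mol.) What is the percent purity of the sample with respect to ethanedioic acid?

n(NaOH) per titration = 0.04033 × 0.1457 = 5.876 × 10^-3 mol
From the 1:2 ratio, n(H2C2O4) in each aliquot = 1/2 × 5.876 × 10^-3 = 2.938 × 10^-3 mol
n(H2C2O4) in the whole flask = 2.938 × 10^-3 × 500.0/20.00 = 0.07345 mol
mass of H2C2O4 = 0.07345 × 90.03 = 6.613 g
% H2C2O4 = 6.613 / 8.538 × 100 = 77.45 %

77.45 %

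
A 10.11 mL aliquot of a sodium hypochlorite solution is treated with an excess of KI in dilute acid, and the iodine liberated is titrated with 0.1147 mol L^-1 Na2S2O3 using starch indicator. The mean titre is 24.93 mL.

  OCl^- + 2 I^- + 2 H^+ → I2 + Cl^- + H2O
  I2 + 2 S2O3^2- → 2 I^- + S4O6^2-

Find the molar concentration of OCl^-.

0.1414 mol/L

n(S2O3^2-) = 0.02493 × 0.1147 = 2.859 × 10^-3 mol
n(I2) = n(S2O3^2-)/2 = 1.430 × 10^-3 mol
n(OCl^-) in the aliquot = 1.430 × 10^-3 mol (1:1 ratio)
[OCl^-] = 1.430 × 10^-3 / 0.01011 = 0.1414 mol/L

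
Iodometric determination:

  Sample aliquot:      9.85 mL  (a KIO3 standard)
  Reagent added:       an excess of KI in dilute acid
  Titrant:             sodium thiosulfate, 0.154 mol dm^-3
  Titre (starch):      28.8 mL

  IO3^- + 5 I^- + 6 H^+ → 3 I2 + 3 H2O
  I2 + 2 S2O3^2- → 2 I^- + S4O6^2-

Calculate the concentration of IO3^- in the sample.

0.0750 mol/L

n(S2O3^2-) = 0.0288 × 0.154 = 4.44 × 10^-3 mol
n(I2) = n(S2O3^2-)/2 = 2.22 × 10^-3 mol
From the 1:3 ratio, n(IO3^-) in the aliquot = 1/3 × 2.22 × 10^-3 = 7.39 × 10^-4 mol
[IO3^-] = 7.39 × 10^-4 / 0.00985 = 0.0750 mol/L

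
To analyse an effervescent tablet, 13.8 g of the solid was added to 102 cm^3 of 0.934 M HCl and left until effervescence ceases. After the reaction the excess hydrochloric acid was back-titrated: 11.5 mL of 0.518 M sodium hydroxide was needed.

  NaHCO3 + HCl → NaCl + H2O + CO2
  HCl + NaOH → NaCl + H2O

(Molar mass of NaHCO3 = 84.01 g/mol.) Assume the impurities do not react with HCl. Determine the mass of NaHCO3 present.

7.50 g

n(HCl) added = 0.102 × 0.934 = 0.0953 mol
n(NaOH) used in back-titration = 0.0115 × 0.518 = 5.96 × 10^-3 mol
n(HCl) left over = 5.96 × 10^-3 mol (1:1 ratio)
n(HCl) consumed by analyte = 0.0953 − 5.96 × 10^-3 = 0.0893 mol
n(NaHCO3) = 0.0893 mol (1:1 ratio)
mass of NaHCO3 = 0.0893 × 84.01 = 7.50 g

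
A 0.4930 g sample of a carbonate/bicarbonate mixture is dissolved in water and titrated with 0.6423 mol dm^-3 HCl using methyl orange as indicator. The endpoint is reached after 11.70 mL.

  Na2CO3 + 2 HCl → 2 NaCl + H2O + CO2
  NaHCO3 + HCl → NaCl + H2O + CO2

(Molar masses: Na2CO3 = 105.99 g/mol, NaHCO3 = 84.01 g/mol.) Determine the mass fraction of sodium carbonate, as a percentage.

47.94 %

n(HCl) = 0.01170 × 0.6423 = 7.515 × 10^-3 mol
Let x = n(Na2CO3), y = n(NaHCO3).
Titrant: 2x + 1y = 7.515 × 10^-3;  mass: 105.99x + 84.01y = 0.4930
Solving, x = 2.230 × 10^-3 mol, y = 3.055 × 10^-3 mol
mass of Na2CO3 = 2.230 × 10^-3 × 105.99 = 0.2364 g
% Na2CO3 = 0.2364 / 0.4930 × 100 = 47.94 %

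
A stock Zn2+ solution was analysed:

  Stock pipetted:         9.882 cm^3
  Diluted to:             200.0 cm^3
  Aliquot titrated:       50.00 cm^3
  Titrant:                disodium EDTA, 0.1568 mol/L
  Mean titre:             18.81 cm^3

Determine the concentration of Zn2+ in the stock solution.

Zn^2+ + EDTA^4- → [Zn(EDTA)]^2-
n(EDTA) = 0.01881 × 0.1568 = 2.949 × 10^-3 mol
n(Zn2+) in the aliquot = 2.949 × 10^-3 mol (1:1 ratio)
[Zn2+]_dilute = 2.949 × 10^-3 / 0.05000 = 0.05899 mol/L
Dilution factor = 200.0 / 9.882 = 20.24
[Zn2+]_stock = 0.05899 × 20.24 = 1.194 mol/L

1.194 mol/L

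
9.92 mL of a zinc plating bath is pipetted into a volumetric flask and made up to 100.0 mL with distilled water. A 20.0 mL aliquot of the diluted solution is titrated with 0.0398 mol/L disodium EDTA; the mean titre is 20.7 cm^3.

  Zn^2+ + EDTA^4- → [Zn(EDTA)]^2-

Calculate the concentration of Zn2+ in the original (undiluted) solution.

0.415 mol/L

n(EDTA) = 0.0207 × 0.0398 = 8.24 × 10^-4 mol
n(Zn2+) in the aliquot = 8.24 × 10^-4 mol (1:1 ratio)
[Zn2+]_dilute = 8.24 × 10^-4 / 0.0200 = 0.0412 mol/L
Dilution factor = 100.0 / 9.92 = 10.08
[Zn2+]_stock = 0.0412 × 10.08 = 0.415 mol/L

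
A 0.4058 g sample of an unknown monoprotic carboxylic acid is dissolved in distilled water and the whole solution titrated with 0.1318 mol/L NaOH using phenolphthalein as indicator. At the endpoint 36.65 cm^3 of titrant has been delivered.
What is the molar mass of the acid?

84.01 g/mol

n(NaOH) = 0.03665 L × 0.1318 mol/L = 4.830 × 10^-3 mol
n(HA) = 4.830 × 10^-3 mol (1:1 ratio)
M = m / n = 0.4058 g / 4.830 × 10^-3 mol = 84.01 g/mol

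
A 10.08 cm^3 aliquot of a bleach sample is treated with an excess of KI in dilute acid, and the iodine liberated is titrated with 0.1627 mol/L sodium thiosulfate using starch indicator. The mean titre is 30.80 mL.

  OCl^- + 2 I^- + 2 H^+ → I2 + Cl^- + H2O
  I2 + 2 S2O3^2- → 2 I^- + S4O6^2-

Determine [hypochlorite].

0.2486 mol/L

n(S2O3^2-) = 0.03080 × 0.1627 = 5.011 × 10^-3 mol
n(I2) = n(S2O3^2-)/2 = 2.506 × 10^-3 mol
n(OCl^-) in the aliquot = 2.506 × 10^-3 mol (1:1 ratio)
[OCl^-] = 2.506 × 10^-3 / 0.01008 = 0.2486 mol/L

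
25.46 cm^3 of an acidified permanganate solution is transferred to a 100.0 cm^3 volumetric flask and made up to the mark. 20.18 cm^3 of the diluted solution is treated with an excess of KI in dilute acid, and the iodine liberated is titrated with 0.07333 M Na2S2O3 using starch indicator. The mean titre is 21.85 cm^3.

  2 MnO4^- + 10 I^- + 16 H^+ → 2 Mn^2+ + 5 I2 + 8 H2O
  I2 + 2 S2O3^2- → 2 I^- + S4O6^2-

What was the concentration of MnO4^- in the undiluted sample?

0.06237 M

n(S2O3^2-) = 0.02185 × 0.07333 = 1.602 × 10^-3 mol
n(I2) = n(S2O3^2-)/2 = 8.011 × 10^-4 mol
From the 2:5 ratio, n(MnO4^-) in the aliquot = 2/5 × 8.011 × 10^-4 = 3.205 × 10^-4 mol
[MnO4^-]_dilute = 3.205 × 10^-4 / 0.02018 = 0.01588 mol/L
[MnO4^-]_original = 0.01588 × 100.0/25.46 = 0.06237 mol/L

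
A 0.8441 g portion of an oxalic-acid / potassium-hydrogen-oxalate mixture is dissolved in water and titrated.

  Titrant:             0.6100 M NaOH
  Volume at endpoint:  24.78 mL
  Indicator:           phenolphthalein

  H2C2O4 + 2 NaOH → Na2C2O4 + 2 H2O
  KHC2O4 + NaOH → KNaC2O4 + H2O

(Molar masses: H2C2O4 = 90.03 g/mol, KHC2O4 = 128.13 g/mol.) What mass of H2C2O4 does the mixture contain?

n(NaOH) = 0.02478 × 0.6100 = 0.01512 mol
Let x = n(H2C2O4), y = n(KHC2O4).
Titrant: 2x + 1y = 0.01512;  mass: 90.03x + 128.13y = 0.8441
Solving, x = 6.573 × 10^-3 mol, y = 1.969 × 10^-3 mol
mass of H2C2O4 = 6.573 × 10^-3 × 90.03 = 0.5918 g

0.5918 g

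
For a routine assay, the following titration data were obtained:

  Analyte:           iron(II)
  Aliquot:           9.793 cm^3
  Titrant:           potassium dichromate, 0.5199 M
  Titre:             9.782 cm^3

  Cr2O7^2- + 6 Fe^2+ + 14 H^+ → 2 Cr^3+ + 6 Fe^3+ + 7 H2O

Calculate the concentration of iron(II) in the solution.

n(K2Cr2O7) = 0.009782 L × 0.5199 mol/L = 5.086 × 10^-3 mol
From the 6:1 mole ratio, n(Fe2+) = 6/1 × 5.086 × 10^-3 = 0.03051 mol
[Fe2+] = 0.03051 mol / 0.009793 L = 3.116 mol/L

3.116 M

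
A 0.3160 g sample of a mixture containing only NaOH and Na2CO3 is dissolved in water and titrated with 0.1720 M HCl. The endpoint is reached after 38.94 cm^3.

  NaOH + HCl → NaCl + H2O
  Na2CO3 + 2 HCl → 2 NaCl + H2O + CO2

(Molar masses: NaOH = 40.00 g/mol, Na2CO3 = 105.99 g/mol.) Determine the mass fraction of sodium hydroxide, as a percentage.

n(HCl) = 0.03894 × 0.1720 = 6.698 × 10^-3 mol
Let x = n(NaOH), y = n(Na2CO3).
Titrant: 1x + 2y = 6.698 × 10^-3;  mass: 40.00x + 105.99y = 0.3160
Solving, x = 2.997 × 10^-3 mol, y = 1.850 × 10^-3 mol
mass of NaOH = 2.997 × 10^-3 × 40.00 = 0.1199 g
% NaOH = 0.1199 / 0.3160 × 100 = 37.93 %

37.93 %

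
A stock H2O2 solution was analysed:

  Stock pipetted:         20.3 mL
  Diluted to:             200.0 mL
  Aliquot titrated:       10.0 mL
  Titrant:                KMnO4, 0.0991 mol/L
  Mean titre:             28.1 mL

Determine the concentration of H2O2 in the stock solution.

2 MnO4^- + 5 H2O2 + 6 H^+ → 2 Mn^2+ + 5 O2 + 8 H2O
n(KMnO4) = 0.0281 × 0.0991 = 2.78 × 10^-3 mol
From the 5:2 ratio, n(H2O2) in the aliquot = 5/2 × 2.78 × 10^-3 = 6.96 × 10^-3 mol
[H2O2]_dilute = 6.96 × 10^-3 / 0.0100 = 0.696 mol/L
Dilution factor = 200.0 / 20.3 = 9.852
[H2O2]_stock = 0.696 × 9.852 = 6.86 mol/L

6.86 mol/L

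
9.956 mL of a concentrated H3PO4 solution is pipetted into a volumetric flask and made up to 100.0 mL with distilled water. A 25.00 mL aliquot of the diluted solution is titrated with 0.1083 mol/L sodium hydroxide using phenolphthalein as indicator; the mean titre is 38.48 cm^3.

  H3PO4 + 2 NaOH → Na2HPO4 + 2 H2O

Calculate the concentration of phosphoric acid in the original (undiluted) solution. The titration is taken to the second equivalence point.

0.8372 mol/L

n(NaOH) = 0.03848 × 0.1083 = 4.167 × 10^-3 mol
From the 1:2 ratio, n(H3PO4) in the aliquot = 1/2 × 4.167 × 10^-3 = 2.084 × 10^-3 mol
[H3PO4]_dilute = 2.084 × 10^-3 / 0.02500 = 0.08335 mol/L
Dilution factor = 100.0 / 9.956 = 10.04
[H3PO4]_stock = 0.08335 × 10.04 = 0.8372 mol/L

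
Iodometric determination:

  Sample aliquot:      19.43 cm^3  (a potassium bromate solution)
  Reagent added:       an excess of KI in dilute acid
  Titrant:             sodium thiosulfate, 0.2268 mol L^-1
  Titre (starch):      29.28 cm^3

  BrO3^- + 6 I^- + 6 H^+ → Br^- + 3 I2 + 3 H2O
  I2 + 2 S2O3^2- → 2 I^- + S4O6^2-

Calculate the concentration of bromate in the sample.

n(S2O3^2-) = 0.02928 × 0.2268 = 6.641 × 10^-3 mol
n(I2) = n(S2O3^2-)/2 = 3.320 × 10^-3 mol
From the 1:3 ratio, n(BrO3^-) in the aliquot = 1/3 × 3.320 × 10^-3 = 1.107 × 10^-3 mol
[BrO3^-] = 1.107 × 10^-3 / 0.01943 = 0.05696 mol/L

0.05696 mol/L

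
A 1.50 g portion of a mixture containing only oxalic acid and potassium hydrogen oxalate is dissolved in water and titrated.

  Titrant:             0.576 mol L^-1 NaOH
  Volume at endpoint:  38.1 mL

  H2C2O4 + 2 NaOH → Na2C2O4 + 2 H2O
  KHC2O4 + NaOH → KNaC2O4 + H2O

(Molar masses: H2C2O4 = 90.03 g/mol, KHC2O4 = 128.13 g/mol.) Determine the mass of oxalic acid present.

0.711 g

n(NaOH) = 0.0381 × 0.576 = 0.0219 mol
Let x = n(H2C2O4), y = n(KHC2O4).
Titrant: 2x + 1y = 0.0219;  mass: 90.03x + 128.13y = 1.50
Solving, x = 7.89 × 10^-3 mol, y = 6.16 × 10^-3 mol
mass of H2C2O4 = 7.89 × 10^-3 × 90.03 = 0.711 g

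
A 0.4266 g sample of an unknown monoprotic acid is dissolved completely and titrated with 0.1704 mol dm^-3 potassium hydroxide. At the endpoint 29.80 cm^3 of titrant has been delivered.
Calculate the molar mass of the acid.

84.01 g/mol

n(KOH) = 0.02980 L × 0.1704 mol/L = 5.078 × 10^-3 mol
n(HA) = 5.078 × 10^-3 mol (1:1 ratio)
M = m / n = 0.4266 g / 5.078 × 10^-3 mol = 84.01 g/mol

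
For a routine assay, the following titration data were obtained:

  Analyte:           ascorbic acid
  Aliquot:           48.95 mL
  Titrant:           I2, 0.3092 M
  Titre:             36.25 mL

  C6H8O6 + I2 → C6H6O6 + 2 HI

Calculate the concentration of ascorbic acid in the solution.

n(I2) = 0.03625 L × 0.3092 mol/L = 0.01121 mol
n(C6H8O6) = 0.01121 mol (1:1 mole ratio)
[C6H8O6] = 0.01121 mol / 0.04895 L = 0.2290 mol/L

0.2290 M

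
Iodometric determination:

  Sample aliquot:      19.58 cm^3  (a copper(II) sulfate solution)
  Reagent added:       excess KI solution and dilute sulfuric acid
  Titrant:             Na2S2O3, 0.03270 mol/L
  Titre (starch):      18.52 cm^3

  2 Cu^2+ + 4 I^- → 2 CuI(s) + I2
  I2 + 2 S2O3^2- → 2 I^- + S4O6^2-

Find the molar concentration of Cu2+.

n(S2O3^2-) = 0.01852 × 0.03270 = 6.056 × 10^-4 mol
n(I2) = n(S2O3^2-)/2 = 3.028 × 10^-4 mol
From the 2:1 ratio, n(Cu2+) in the aliquot = 2/1 × 3.028 × 10^-4 = 6.056 × 10^-4 mol
[Cu2+] = 6.056 × 10^-4 / 0.01958 = 0.03093 mol/L

0.03093 mol/L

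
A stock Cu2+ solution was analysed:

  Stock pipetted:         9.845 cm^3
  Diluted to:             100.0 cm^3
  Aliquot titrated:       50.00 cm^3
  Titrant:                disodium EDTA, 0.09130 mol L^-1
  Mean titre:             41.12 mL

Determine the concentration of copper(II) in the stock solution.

Cu^2+ + EDTA^4- → [Cu(EDTA)]^2-
n(EDTA) = 0.04112 × 0.09130 = 3.754 × 10^-3 mol
n(Cu2+) in the aliquot = 3.754 × 10^-3 mol (1:1 ratio)
[Cu2+]_dilute = 3.754 × 10^-3 / 0.05000 = 0.07509 mol/L
Dilution factor = 100.0 / 9.845 = 10.16
[Cu2+]_stock = 0.07509 × 10.16 = 0.7627 mol/L

0.7627 mol/L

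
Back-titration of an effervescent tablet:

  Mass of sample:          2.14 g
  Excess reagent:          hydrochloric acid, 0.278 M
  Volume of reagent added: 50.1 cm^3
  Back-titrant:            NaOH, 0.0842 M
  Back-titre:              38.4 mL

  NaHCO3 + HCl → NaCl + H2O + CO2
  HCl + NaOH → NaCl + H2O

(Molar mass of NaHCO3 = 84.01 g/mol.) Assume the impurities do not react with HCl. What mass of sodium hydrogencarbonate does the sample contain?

n(HCl) added = 0.0501 × 0.278 = 0.0139 mol
n(NaOH) used in back-titration = 0.0384 × 0.0842 = 3.23 × 10^-3 mol
n(HCl) left over = 3.23 × 10^-3 mol (1:1 ratio)
n(HCl) consumed by analyte = 0.0139 − 3.23 × 10^-3 = 0.0107 mol
n(NaHCO3) = 0.0107 mol (1:1 ratio)
mass of NaHCO3 = 0.0107 × 84.01 = 0.898 g

0.898 g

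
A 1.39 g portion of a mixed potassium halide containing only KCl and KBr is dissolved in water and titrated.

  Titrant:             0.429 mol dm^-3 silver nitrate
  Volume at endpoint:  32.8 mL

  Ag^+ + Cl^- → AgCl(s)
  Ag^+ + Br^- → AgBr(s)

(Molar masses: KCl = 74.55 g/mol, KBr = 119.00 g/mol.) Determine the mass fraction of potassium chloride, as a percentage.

34.3 %

n(AgNO3) = 0.0328 × 0.429 = 0.0141 mol
Let x = n(KCl), y = n(KBr).
Titrant: 1x + 1y = 0.0141;  mass: 74.55x + 119.00y = 1.39
Solving, x = 6.40 × 10^-3 mol, y = 7.67 × 10^-3 mol
mass of KCl = 6.40 × 10^-3 × 74.55 = 0.477 g
% KCl = 0.477 / 1.39 × 100 = 34.3 %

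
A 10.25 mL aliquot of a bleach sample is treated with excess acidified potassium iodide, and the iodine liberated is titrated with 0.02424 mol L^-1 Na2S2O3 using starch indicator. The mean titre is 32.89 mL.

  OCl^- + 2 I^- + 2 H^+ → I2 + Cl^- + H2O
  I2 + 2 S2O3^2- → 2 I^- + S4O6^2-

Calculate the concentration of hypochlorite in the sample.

0.03889 mol/L

n(S2O3^2-) = 0.03289 × 0.02424 = 7.973 × 10^-4 mol
n(I2) = n(S2O3^2-)/2 = 3.986 × 10^-4 mol
n(OCl^-) in the aliquot = 3.986 × 10^-4 mol (1:1 ratio)
[OCl^-] = 3.986 × 10^-4 / 0.01025 = 0.03889 mol/L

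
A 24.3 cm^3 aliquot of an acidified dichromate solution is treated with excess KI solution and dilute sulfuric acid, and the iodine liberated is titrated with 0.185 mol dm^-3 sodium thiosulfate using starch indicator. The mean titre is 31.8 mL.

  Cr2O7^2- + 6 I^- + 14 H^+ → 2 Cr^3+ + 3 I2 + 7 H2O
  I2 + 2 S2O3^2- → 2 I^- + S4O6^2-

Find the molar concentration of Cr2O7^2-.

0.0403 mol/L

n(S2O3^2-) = 0.0318 × 0.185 = 5.88 × 10^-3 mol
n(I2) = n(S2O3^2-)/2 = 2.94 × 10^-3 mol
From the 1:3 ratio, n(Cr2O7^2-) in the aliquot = 1/3 × 2.94 × 10^-3 = 9.80 × 10^-4 mol
[Cr2O7^2-] = 9.80 × 10^-4 / 0.0243 = 0.0403 mol/L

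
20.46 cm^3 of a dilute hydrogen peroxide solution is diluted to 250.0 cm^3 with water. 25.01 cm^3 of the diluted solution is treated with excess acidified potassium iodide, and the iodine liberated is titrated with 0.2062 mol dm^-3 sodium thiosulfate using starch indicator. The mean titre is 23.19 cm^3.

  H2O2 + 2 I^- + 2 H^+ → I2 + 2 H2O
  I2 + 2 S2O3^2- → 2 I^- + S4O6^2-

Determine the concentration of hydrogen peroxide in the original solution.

1.168 mol/L

n(S2O3^2-) = 0.02319 × 0.2062 = 4.782 × 10^-3 mol
n(I2) = n(S2O3^2-)/2 = 2.391 × 10^-3 mol
n(H2O2) in the aliquot = 2.391 × 10^-3 mol (1:1 ratio)
[H2O2]_dilute = 2.391 × 10^-3 / 0.02501 = 0.09560 mol/L
[H2O2]_original = 0.09560 × 250.0/20.46 = 1.168 mol/L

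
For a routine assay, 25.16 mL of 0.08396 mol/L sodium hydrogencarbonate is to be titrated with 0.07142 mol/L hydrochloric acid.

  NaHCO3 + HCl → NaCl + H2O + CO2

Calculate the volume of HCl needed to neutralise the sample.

n(NaHCO3) = 0.02516 L × 0.08396 mol/L = 2.112 × 10^-3 mol
n(HCl) = 2.112 × 10^-3 mol (1:1 stoichiometry)
V(HCl) = 2.112 × 10^-3 mol / 0.07142 mol/L = 0.02958 L = 29.58 mL

29.58 mL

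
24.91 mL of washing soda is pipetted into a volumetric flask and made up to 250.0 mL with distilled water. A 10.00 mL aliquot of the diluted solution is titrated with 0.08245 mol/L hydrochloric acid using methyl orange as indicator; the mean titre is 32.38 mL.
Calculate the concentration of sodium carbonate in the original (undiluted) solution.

1.340 mol/L

Na2CO3 + 2 HCl → 2 NaCl + H2O + CO2
n(HCl) = 0.03238 × 0.08245 = 2.670 × 10^-3 mol
From the 1:2 ratio, n(Na2CO3) in the aliquot = 1/2 × 2.670 × 10^-3 = 1.335 × 10^-3 mol
[Na2CO3]_dilute = 1.335 × 10^-3 / 0.01000 = 0.1335 mol/L
Dilution factor = 250.0 / 24.91 = 10.04
[Na2CO3]_stock = 0.1335 × 10.04 = 1.340 mol/L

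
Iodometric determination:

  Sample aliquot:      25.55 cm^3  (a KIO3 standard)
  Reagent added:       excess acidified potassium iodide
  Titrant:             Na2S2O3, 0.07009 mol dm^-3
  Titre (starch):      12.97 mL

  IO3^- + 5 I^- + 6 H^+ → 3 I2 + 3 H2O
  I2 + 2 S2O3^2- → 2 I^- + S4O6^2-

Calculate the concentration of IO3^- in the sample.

n(S2O3^2-) = 0.01297 × 0.07009 = 9.091 × 10^-4 mol
n(I2) = n(S2O3^2-)/2 = 4.545 × 10^-4 mol
From the 1:3 ratio, n(IO3^-) in the aliquot = 1/3 × 4.545 × 10^-4 = 1.515 × 10^-4 mol
[IO3^-] = 1.515 × 10^-4 / 0.02555 = 0.005930 mol/L

0.005930 mol/L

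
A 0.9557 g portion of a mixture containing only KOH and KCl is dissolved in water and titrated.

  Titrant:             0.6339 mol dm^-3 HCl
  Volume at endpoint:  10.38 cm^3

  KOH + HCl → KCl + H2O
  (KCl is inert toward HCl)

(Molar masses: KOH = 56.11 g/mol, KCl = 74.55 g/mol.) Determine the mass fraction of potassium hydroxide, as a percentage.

38.63 %

n(HCl) = 0.01038 × 0.6339 = 6.580 × 10^-3 mol
Let x = n(KOH), y = n(KCl).
Titrant: 1x = 6.580 × 10^-3;  mass: 56.11x + 74.55y = 0.9557
Solving, x = 6.580 × 10^-3 mol, y = 7.867 × 10^-3 mol
mass of KOH = 6.580 × 10^-3 × 56.11 = 0.3692 g
% KOH = 0.3692 / 0.9557 × 100 = 38.63 %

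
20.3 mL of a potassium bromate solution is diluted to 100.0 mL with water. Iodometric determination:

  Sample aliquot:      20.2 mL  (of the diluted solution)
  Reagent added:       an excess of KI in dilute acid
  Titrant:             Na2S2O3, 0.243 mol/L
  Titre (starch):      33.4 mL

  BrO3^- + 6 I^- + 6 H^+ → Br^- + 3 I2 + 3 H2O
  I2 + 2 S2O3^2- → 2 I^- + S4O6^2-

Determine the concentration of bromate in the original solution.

n(S2O3^2-) = 0.0334 × 0.243 = 8.12 × 10^-3 mol
n(I2) = n(S2O3^2-)/2 = 4.06 × 10^-3 mol
From the 1:3 ratio, n(BrO3^-) in the aliquot = 1/3 × 4.06 × 10^-3 = 1.35 × 10^-3 mol
[BrO3^-]_dilute = 1.35 × 10^-3 / 0.0202 = 0.0670 mol/L
[BrO3^-]_original = 0.0670 × 100.0/20.3 = 0.330 mol/L

0.330 mol/L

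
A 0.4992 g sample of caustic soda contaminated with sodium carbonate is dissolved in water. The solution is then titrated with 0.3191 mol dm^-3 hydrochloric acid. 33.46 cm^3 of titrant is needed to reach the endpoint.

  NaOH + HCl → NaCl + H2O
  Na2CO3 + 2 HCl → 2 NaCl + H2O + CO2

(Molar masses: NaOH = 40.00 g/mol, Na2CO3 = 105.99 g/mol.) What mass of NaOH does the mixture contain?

n(HCl) = 0.03346 × 0.3191 = 0.01068 mol
Let x = n(NaOH), y = n(Na2CO3).
Titrant: 1x + 2y = 0.01068;  mass: 40.00x + 105.99y = 0.4992
Solving, x = 5.128 × 10^-3 mol, y = 2.775 × 10^-3 mol
mass of NaOH = 5.128 × 10^-3 × 40.00 = 0.2051 g

0.2051 g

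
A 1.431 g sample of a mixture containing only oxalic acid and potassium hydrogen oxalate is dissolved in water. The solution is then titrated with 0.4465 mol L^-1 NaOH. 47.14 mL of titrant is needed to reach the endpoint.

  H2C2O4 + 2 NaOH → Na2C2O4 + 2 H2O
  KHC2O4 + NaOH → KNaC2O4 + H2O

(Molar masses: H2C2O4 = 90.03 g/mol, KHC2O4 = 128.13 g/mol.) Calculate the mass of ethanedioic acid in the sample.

n(NaOH) = 0.04714 × 0.4465 = 0.02105 mol
Let x = n(H2C2O4), y = n(KHC2O4).
Titrant: 2x + 1y = 0.02105;  mass: 90.03x + 128.13y = 1.431
Solving, x = 7.615 × 10^-3 mol, y = 5.818 × 10^-3 mol
mass of H2C2O4 = 7.615 × 10^-3 × 90.03 = 0.6856 g

0.6856 g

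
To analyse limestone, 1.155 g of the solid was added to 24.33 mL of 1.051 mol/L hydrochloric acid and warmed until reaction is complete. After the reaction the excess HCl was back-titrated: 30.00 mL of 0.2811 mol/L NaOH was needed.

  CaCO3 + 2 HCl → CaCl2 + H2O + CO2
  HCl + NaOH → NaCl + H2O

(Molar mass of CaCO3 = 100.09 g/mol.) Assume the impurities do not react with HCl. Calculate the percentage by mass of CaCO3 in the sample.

74.26 %

n(HCl) added = 0.02433 × 1.051 = 0.02557 mol
n(NaOH) used in back-titration = 0.03000 × 0.2811 = 8.433 × 10^-3 mol
n(HCl) left over = 8.433 × 10^-3 mol (1:1 ratio)
n(HCl) consumed by analyte = 0.02557 − 8.433 × 10^-3 = 0.01714 mol
From the 1:2 ratio, n(CaCO3) = 1/2 × 0.01714 = 8.569 × 10^-3 mol
mass of CaCO3 = 8.569 × 10^-3 × 100.09 = 0.8577 g
% CaCO3 = 0.8577 / 1.155 × 100 = 74.26 %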